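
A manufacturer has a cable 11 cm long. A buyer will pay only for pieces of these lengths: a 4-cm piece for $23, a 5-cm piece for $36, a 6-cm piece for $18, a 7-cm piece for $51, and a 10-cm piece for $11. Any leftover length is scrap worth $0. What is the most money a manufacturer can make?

Build r[k] bottom-up: r[k] = max over allowed piece i of (p[i] + r[k−i]).
r[1] = 0
r[2] = 0
r[3] = 0
r[4] = 23
r[5] = 36
r[6] = 36
r[7] = 51
r[8] = 51
r[9] = 59  (first piece 4, then r[5]=36)
r[10] = 72  (first piece 5, then r[5]=36)
r[11] = 74  (first piece 4, then r[7]=51)
One optimal cutting: 7 + 4 → $74.

74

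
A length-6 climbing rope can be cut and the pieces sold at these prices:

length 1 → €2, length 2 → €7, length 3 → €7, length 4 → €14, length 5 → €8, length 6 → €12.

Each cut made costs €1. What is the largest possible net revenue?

20

Let net[k] be the best obtainable value from length k. For each k, try every first piece i and keep the best of price[i] + net[k−i] minus the 1 cut fee when i<k.
net[1] = 2
net[2] = max(2+2-1, 7+0) = 7
net[3] = max(2+7-1, 7+2-1, 7+0) = 8
net[4] = max(2+8-1, 7+7-1, 7+2-1, 14+0) = 14
net[5] = max(2+14-1, 7+8-1, 7+7-1, 14+2-1, 8+0) = 15
net[6] = max(2+15-1, 7+14-1, 7+8-1, 14+7-1, 8+2-1, 12+0) = 20
One optimal plan: pieces 4 + 2 (1 cut) → €21 − €1 = €20.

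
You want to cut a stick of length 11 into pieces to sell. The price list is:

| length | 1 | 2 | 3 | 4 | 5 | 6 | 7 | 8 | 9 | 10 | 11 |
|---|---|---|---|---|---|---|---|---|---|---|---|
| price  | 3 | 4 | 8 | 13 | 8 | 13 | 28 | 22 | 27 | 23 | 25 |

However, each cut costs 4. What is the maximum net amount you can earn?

37

Build v[k] bottom-up: v[k] = max over allowed piece i of (p[i] + v[k−i]) − 4 per cut.
v[1] = 3
v[2] = max(3+3-4, 4+0) = 4
v[3] = max(3+4-4, 4+3-4, 8+0) = 8
v[4] = max(3+8-4, 4+4-4, 8+3-4, 13+0) = 13
v[5] = max(3+13-4, 4+8-4, 8+4-4, 13+3-4, 8+0) = 12
v[6] = max(3+12-4, 4+13-4, 8+8-4, 13+4-4, 8+3-4, 13+0) = 13
v[7] = max(3+13-4, 4+12-4, 8+13-4, …, 13+3-4, 28+0) = 28
v[8] = max(3+28-4, 4+13-4, 8+12-4, …, 28+3-4, 22+0) = 27
v[9] = max(3+27-4, 4+28-4, 8+13-4, …, 22+3-4, 27+0) = 28
v[10] = max(3+28-4, 4+27-4, 8+28-4, …, 27+3-4, 23+0) = 32
v[11] = max(3+32-4, 4+28-4, 8+27-4, …, 23+3-4, 25+0) = 37
One optimal plan: pieces 7 + 4 (1 cut) → 41 − 4 = 37.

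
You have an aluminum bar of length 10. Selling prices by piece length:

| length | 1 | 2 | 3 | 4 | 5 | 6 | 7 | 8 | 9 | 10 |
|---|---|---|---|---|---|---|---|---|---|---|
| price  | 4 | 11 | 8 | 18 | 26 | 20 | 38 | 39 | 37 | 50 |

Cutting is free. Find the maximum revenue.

Let v[k] be the best obtainable value from length k. For each k, try every first piece i and keep the best of price[i] + v[k−i].
v[1] = 4
v[2] = max(4+4, 11+0) = 11
v[3] = max(4+11, 11+4, 8+0) = 15
v[4] = max(4+15, 11+11, 8+4, 18+0) = 22
v[5] = max(4+22, 11+15, 8+11, 18+4, 26+0) = 26
v[6] = max(4+26, 11+22, 8+15, 18+11, 26+4, 20+0) = 33
v[7] = max(4+33, 11+26, 8+22, …, 20+4, 38+0) = 38
v[8] = max(4+38, 11+33, 8+26, …, 38+4, 39+0) = 44
v[9] = max(4+44, 11+38, 8+33, …, 39+4, 37+0) = 49
v[10] = max(4+49, 11+44, 8+38, …, 37+4, 50+0) = 55
One optimal cutting: 2 + 2 + 2 + 2 + 2 → $11 + $11 + $11 + $11 + $11 = $55.

55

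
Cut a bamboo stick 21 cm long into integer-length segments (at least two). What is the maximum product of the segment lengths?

Fill g[k] for k=2..21: at each k try every first piece i and multiply by the better of (k−i) uncut or g[k−i].
Small cases: g[2]=1, g[3]=2, g[4]=4, g[5]=6, g[6]=9, g[7]=12, g[8]=18, g[9]=27, g[10]=36, g[11]=54, g[12]=81, g[13]=108, g[14]=162, g[15]=243.
g[16] = max(1*243, 2*162, 3*108, …, 14*2, 15*1) = 324
g[17] = max(1*324, 2*243, 3*162, …, 15*2, 16*1) = 486
g[18] = max(1*486, 2*324, 3*243, …, 16*2, 17*1) = 729
g[19] = max(1*729, 2*486, 3*324, …, 17*2, 18*1) = 972
g[20] = max(1*972, 2*729, 3*486, …, 18*2, 19*1) = 1458
g[21] = max(1*1458, 2*972, 3*729, …, 19*2, 20*1) = 2187
One optimal split: 3 + 3 + 3 + 3 + 3 + 3 + 3; product 3*3*3*3*3*3*3 = 2187.

2187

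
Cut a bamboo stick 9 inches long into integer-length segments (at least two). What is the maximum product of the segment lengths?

27

Fill g[k] for k=2..9: at each k try every first piece i and multiply by the better of (k−i) uncut or g[k−i].
g[2] = 1·max(1,0) = 1·1 = 1
g[3] = 1·max(2,1) = 1·2 = 2
g[4] = 2·max(2,1) = 2·2 = 4
g[5] = 2·max(3,2) = 2·3 = 6
g[6] = 3·max(3,2) = 3·3 = 9
g[7] = 2·max(5,6) = 2·6 = 12
g[8] = 2·max(6,9) = 2·9 = 18
g[9] = 3·max(6,9) = 3·9 = 27
One optimal split: 3 + 3 + 3; product 3·3·3 = 27.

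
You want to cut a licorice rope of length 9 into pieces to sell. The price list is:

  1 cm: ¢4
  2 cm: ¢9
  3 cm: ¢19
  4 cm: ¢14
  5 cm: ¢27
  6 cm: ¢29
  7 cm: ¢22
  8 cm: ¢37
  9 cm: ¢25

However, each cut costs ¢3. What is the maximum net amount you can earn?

51

Consider every possible first cut. net[k] is the best of p[i]+net[k−i] over all sellable i≤k, charging 3 whenever i<k.
net[1] = 4
net[2] = 9
net[3] = 19
net[4] = 20  (first piece 1, then net[3]=19)
net[5] = 27
net[6] = 35  (first piece 3, then net[3]=19)
net[7] = 36  (first piece 1, then net[6]=35)
net[8] = 43  (first piece 3, then net[5]=27)
net[9] = 51  (first piece 3, then net[6]=35)
One optimal plan: pieces 3 + 3 + 3 (2 cuts) → ¢57 − ¢6 = ¢51.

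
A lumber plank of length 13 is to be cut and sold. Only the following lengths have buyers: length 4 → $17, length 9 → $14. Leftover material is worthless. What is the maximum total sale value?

Let r[k] be the best obtainable value from length k. For each k, try every first piece i and keep the best of price[i] + r[k−i].
r[1] = 0
r[2] = 0
r[3] = 0
r[4] = 17
r[5] = 17
r[6] = 17
r[7] = 17
r[8] = 34  (first piece 4, then r[4]=17)
r[9] = 34
r[10] = 34
r[11] = 34
r[12] = 51  (first piece 4, then r[8]=34)
r[13] = 51
One optimal cutting: pieces 4 + 4 + 4 with 1 foot of scrap → $51.

51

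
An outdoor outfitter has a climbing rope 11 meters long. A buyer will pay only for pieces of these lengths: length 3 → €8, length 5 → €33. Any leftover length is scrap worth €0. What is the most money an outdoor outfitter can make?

66

Let r[k] be the best obtainable value from length k. For each k, try every first piece i and keep the best of price[i] + r[k−i].
r[1] = 0
r[2] = 0
r[3] = 8
r[4] = 8
r[5] = 33
r[6] = 33
r[7] = 33
r[8] = 41  (first piece 3, then r[5]=33)
r[9] = 41
r[10] = 66  (first piece 5, then r[5]=33)
r[11] = 66
One optimal cutting: pieces 5 + 5 with 1 meter of scrap → €66.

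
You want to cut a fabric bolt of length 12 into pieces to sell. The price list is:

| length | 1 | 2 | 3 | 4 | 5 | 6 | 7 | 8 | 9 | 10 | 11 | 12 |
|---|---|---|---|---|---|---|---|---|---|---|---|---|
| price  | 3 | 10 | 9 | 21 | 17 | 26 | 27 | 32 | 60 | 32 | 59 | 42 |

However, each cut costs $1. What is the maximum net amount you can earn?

Consider every possible first cut. r[k] is the best of p[i]+r[k−i] over all sellable i≤k, charging 1 whenever i<k.
r[1] = 3
r[2] = 10
r[3] = 12  (first piece 1, then r[2]=10)
r[4] = 21
r[5] = 23  (first piece 1, then r[4]=21)
r[6] = 30  (first piece 2, then r[4]=21)
r[7] = 32  (first piece 1, then r[6]=30)
r[8] = 41  (first piece 4, then r[4]=21)
r[9] = 60
r[10] = 62  (first piece 1, then r[9]=60)
r[11] = 69  (first piece 2, then r[9]=60)
r[12] = 71  (first piece 1, then r[11]=69)
One optimal plan: pieces 9 + 2 + 1 (2 cuts) → $73 − $2 = $71.

71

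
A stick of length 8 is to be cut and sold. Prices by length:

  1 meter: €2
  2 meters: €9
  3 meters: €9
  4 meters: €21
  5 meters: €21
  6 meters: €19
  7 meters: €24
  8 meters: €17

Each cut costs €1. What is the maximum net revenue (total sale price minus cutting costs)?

41

Consider every possible first cut. net[k] is the best of p[i]+net[k−i] over all sellable i≤k, charging 1 whenever i<k.
net[1] = 2
net[2] = 9
net[3] = 10  (first piece 1, then net[2]=9)
net[4] = 21
net[5] = 22  (first piece 1, then net[4]=21)
net[6] = 29  (first piece 2, then net[4]=21)
net[7] = 30  (first piece 1, then net[6]=29)
net[8] = 41  (first piece 4, then net[4]=21)
One optimal plan: pieces 4 + 4 (1 cut) → €42 − €1 = €41.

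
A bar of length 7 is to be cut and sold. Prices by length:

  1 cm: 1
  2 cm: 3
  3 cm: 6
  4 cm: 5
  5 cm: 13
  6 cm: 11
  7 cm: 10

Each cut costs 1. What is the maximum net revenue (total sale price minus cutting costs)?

Build net[k] bottom-up: net[k] = max over allowed piece i of (p[i] + net[k−i]) − 1 per cut.
net[1] = 1
net[2] = max(1+1-1, 3+0) = 3
net[3] = max(1+3-1, 3+1-1, 6+0) = 6
net[4] = max(1+6-1, 3+3-1, 6+1-1, 5+0) = 6
net[5] = max(1+6-1, 3+6-1, 6+3-1, 5+1-1, 13+0) = 13
net[6] = max(1+13-1, 3+6-1, 6+6-1, 5+3-1, 13+1-1, 11+0) = 13
net[7] = max(1+13-1, 3+13-1, 6+6-1, …, 11+1-1, 10+0) = 15
One optimal plan: pieces 5 + 2 (1 cut) → 16 − 1 = 15.

15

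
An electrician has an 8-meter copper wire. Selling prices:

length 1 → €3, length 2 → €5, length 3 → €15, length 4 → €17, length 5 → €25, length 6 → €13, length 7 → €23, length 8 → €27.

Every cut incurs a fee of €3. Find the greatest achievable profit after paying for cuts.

37

Let v[k] be the best obtainable value from length k. For each k, try every first piece i and keep the best of price[i] + v[k−i] minus the 3 cut fee when i<k.
v[1] = 3
v[2] = max(3+3-3, 5+0) = 5
v[3] = max(3+5-3, 5+3-3, 15+0) = 15
v[4] = max(3+15-3, 5+5-3, 15+3-3, 17+0) = 17
v[5] = max(3+17-3, 5+15-3, 15+5-3, 17+3-3, 25+0) = 25
v[6] = max(3+25-3, 5+17-3, 15+15-3, 17+5-3, 25+3-3, 13+0) = 27
v[7] = max(3+27-3, 5+25-3, 15+17-3, …, 13+3-3, 23+0) = 29
v[8] = max(3+29-3, 5+27-3, 15+25-3, …, 23+3-3, 27+0) = 37
One optimal plan: pieces 5 + 3 (1 cut) → €40 − €3 = €37.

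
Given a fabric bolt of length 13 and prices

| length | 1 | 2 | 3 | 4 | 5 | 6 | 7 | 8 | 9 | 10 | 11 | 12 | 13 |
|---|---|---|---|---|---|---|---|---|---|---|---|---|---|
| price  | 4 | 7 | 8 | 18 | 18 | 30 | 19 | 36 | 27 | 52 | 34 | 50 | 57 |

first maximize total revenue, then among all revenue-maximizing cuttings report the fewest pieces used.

3

Consider every possible first cut. r[k] is the best of p[i]+r[k−i] over all sellable i≤k.
r[1] = 4
r[2] = max(4+4, 7+0) = 8
r[3] = max(4+8, 7+4, 8+0) = 12
r[4] = max(4+12, 7+8, 8+4, 18+0) = 18
r[5] = max(4+18, 7+12, 8+8, 18+4, 18+0) = 22
r[6] = max(4+22, 7+18, 8+12, 18+8, 18+4, 30+0) = 30
r[7] = max(4+30, 7+22, 8+18, …, 30+4, 19+0) = 34
r[8] = max(4+34, 7+30, 8+22, …, 19+4, 36+0) = 38
r[9] = max(4+38, 7+34, 8+30, …, 36+4, 27+0) = 42
r[10] = max(4+42, 7+38, 8+34, …, 27+4, 52+0) = 52
r[11] = max(4+52, 7+42, 8+38, …, 52+4, 34+0) = 56
r[12] = max(4+56, 7+52, 8+42, …, 34+4, 50+0) = 60
r[13] = max(4+60, 7+56, 8+52, …, 50+4, 57+0) = 64
Maximum revenue is $64.
Now minimize piece count subject to staying optimal: for each k, pieces[k] = 1 + min over i with p[i]+r[k−i]=r[k] of pieces[k−i].
pieces[10] = 1
pieces[11] = 2
pieces[12] = 2
pieces[13] = 3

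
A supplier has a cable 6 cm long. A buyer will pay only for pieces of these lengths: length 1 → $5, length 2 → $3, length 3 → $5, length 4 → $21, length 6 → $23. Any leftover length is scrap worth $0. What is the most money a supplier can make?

Consider every possible first cut. best[k] is the best of p[i]+best[k−i] over all sellable i≤k.
best[1] = 5
best[2] = max(5+5, 3+0) = 10
best[3] = max(5+10, 3+5, 5+0) = 15
best[4] = max(5+15, 3+10, 5+5, 21+0) = 21
best[5] = max(5+21, 3+15, 5+10, 21+5) = 26
best[6] = max(5+26, 3+21, 5+15, 21+10, 23+0) = 31
One optimal cutting: 4 + 1 + 1 → $31.

31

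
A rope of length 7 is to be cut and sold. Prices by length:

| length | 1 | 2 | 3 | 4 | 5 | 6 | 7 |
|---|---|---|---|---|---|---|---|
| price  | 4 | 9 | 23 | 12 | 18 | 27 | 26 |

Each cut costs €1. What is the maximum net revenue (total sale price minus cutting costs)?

Let r[k] be the best obtainable value from length k. For each k, try every first piece i and keep the best of price[i] + r[k−i] minus the 1 cut fee when i<k.
r[1] = 4
r[2] = 9
r[3] = 23
r[4] = 26  (first piece 1, then r[3]=23)
r[5] = 31  (first piece 2, then r[3]=23)
r[6] = 45  (first piece 3, then r[3]=23)
r[7] = 48  (first piece 1, then r[6]=45)
One optimal plan: pieces 3 + 3 + 1 (2 cuts) → €50 − €2 = €48.

48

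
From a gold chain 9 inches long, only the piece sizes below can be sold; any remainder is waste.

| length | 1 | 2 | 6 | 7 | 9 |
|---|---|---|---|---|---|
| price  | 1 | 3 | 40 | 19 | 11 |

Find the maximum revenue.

Let r[k] be the best obtainable value from length k. For each k, try every first piece i and keep the best of price[i] + r[k−i].
r[1] = 1
r[2] = 3
r[3] = 4  (first piece 1, then r[2]=3)
r[4] = 6  (first piece 2, then r[2]=3)
r[5] = 7  (first piece 1, then r[4]=6)
r[6] = 40
r[7] = 41  (first piece 1, then r[6]=40)
r[8] = 43  (first piece 2, then r[6]=40)
r[9] = 44  (first piece 1, then r[8]=43)
One optimal cutting: 6 + 2 + 1 → $44.

44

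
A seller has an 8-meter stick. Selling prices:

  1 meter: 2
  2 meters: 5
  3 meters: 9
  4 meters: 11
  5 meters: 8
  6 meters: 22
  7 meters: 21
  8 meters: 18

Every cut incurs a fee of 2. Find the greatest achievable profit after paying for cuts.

Let net[k] be the best obtainable value from length k. For each k, try every first piece i and keep the best of price[i] + net[k−i] minus the 2 cut fee when i<k.
net[1] = 2
net[2] = max(2+2-2, 5+0) = 5
net[3] = max(2+5-2, 5+2-2, 9+0) = 9
net[4] = max(2+9-2, 5+5-2, 9+2-2, 11+0) = 11
net[5] = max(2+11-2, 5+9-2, 9+5-2, 11+2-2, 8+0) = 12
net[6] = max(2+12-2, 5+11-2, 9+9-2, 11+5-2, 8+2-2, 22+0) = 22
net[7] = max(2+22-2, 5+12-2, 9+11-2, …, 22+2-2, 21+0) = 22
net[8] = max(2+22-2, 5+22-2, 9+12-2, …, 21+2-2, 18+0) = 25
One optimal plan: pieces 6 + 2 (1 cut) → 27 − 2 = 25.

25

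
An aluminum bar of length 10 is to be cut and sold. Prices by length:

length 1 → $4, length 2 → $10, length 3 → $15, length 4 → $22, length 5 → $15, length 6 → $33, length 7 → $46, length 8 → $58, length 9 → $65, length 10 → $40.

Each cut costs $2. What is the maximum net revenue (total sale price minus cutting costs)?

Let net[k] be the best obtainable value from length k. For each k, try every first piece i and keep the best of price[i] + net[k−i] minus the 2 cut fee when i<k.
net[1] = 4
net[2] = max(4+4-2, 10+0) = 10
net[3] = max(4+10-2, 10+4-2, 15+0) = 15
net[4] = max(4+15-2, 10+10-2, 15+4-2, 22+0) = 22
net[5] = max(4+22-2, 10+15-2, 15+10-2, 22+4-2, 15+0) = 24
net[6] = max(4+24-2, 10+22-2, 15+15-2, 22+10-2, 15+4-2, 33+0) = 33
net[7] = max(4+33-2, 10+24-2, 15+22-2, …, 33+4-2, 46+0) = 46
net[8] = max(4+46-2, 10+33-2, 15+24-2, …, 46+4-2, 58+0) = 58
net[9] = max(4+58-2, 10+46-2, 15+33-2, …, 58+4-2, 65+0) = 65
net[10] = max(4+65-2, 10+58-2, 15+46-2, …, 65+4-2, 40+0) = 67
One optimal plan: pieces 9 + 1 (1 cut) → $69 − $2 = $67.

67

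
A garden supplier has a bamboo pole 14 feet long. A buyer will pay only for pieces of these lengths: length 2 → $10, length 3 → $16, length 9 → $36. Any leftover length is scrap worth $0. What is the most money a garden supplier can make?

74

Let f[k] be the best obtainable value from length k. For each k, try every first piece i and keep the best of price[i] + f[k−i].
f[1] = 0
f[2] = 10
f[3] = 16
f[4] = 20  (first piece 2, then f[2]=10)
f[5] = 26  (first piece 2, then f[3]=16)
f[6] = 32  (first piece 3, then f[3]=16)
f[7] = 36  (first piece 2, then f[5]=26)
f[8] = 42  (first piece 2, then f[6]=32)
f[9] = 48  (first piece 3, then f[6]=32)
f[10] = 52  (first piece 2, then f[8]=42)
f[11] = 58  (first piece 2, then f[9]=48)
f[12] = 64  (first piece 3, then f[9]=48)
f[13] = 68  (first piece 2, then f[11]=58)
f[14] = 74  (first piece 2, then f[12]=64)
One optimal cutting: 3 + 3 + 3 + 3 + 2 → $74.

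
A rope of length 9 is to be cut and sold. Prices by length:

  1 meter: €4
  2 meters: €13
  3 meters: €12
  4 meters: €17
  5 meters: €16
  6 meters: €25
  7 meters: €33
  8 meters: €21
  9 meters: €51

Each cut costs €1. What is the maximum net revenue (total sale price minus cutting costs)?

52

Consider every possible first cut. net[k] is the best of p[i]+net[k−i] over all sellable i≤k, charging 1 whenever i<k.
net[1] = 4
net[2] = max(4+4-1, 13+0) = 13
net[3] = max(4+13-1, 13+4-1, 12+0) = 16
net[4] = max(4+16-1, 13+13-1, 12+4-1, 17+0) = 25
net[5] = max(4+25-1, 13+16-1, 12+13-1, 17+4-1, 16+0) = 28
net[6] = max(4+28-1, 13+25-1, 12+16-1, 17+13-1, 16+4-1, 25+0) = 37
net[7] = max(4+37-1, 13+28-1, 12+25-1, …, 25+4-1, 33+0) = 40
net[8] = max(4+40-1, 13+37-1, 12+28-1, …, 33+4-1, 21+0) = 49
net[9] = max(4+49-1, 13+40-1, 12+37-1, …, 21+4-1, 51+0) = 52
One optimal plan: pieces 2 + 2 + 2 + 2 + 1 (4 cuts) → €56 − €4 = €52.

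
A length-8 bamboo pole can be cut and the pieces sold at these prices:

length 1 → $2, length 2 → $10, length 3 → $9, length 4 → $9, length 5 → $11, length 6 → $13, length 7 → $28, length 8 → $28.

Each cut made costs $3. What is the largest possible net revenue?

31

Build v[k] bottom-up: v[k] = max over allowed piece i of (p[i] + v[k−i]) − 3 per cut.
v[1] = 2
v[2] = 10
v[3] = 9  (first piece 1, then v[2]=10)
v[4] = 17  (first piece 2, then v[2]=10)
v[5] = 16  (first piece 1, then v[4]=17)
v[6] = 24  (first piece 2, then v[4]=17)
v[7] = 28
v[8] = 31  (first piece 2, then v[6]=24)
One optimal plan: pieces 2 + 2 + 2 + 2 (3 cuts) → $40 − $9 = $31.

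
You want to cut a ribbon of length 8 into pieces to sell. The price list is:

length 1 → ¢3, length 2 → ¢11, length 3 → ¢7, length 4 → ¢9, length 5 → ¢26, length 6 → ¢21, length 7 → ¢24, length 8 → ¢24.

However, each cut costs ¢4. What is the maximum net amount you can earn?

Consider every possible first cut. v[k] is the best of p[i]+v[k−i] over all sellable i≤k, charging 4 whenever i<k.
v[1] = 3
v[2] = max(3+3-4, 11+0) = 11
v[3] = max(3+11-4, 11+3-4, 7+0) = 10
v[4] = max(3+10-4, 11+11-4, 7+3-4, 9+0) = 18
v[5] = max(3+18-4, 11+10-4, 7+11-4, 9+3-4, 26+0) = 26
v[6] = max(3+26-4, 11+18-4, 7+10-4, 9+11-4, 26+3-4, 21+0) = 25
v[7] = max(3+25-4, 11+26-4, 7+18-4, …, 21+3-4, 24+0) = 33
v[8] = max(3+33-4, 11+25-4, 7+26-4, …, 24+3-4, 24+0) = 32
One optimal plan: pieces 5 + 2 + 1 (2 cuts) → ¢40 − ¢8 = ¢32.

32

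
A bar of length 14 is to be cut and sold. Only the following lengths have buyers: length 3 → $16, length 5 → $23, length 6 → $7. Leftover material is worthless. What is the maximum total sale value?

71

Consider every possible first cut. best[k] is the best of p[i]+best[k−i] over all sellable i≤k.
best[1] = 0
best[2] = 0
best[3] = 16
best[4] = 16
best[5] = 23
best[6] = 32  (first piece 3, then best[3]=16)
best[7] = 32
best[8] = 39  (first piece 3, then best[5]=23)
best[9] = 48  (first piece 3, then best[6]=32)
best[10] = 48
best[11] = 55  (first piece 3, then best[8]=39)
best[12] = 64  (first piece 3, then best[9]=48)
best[13] = 64
best[14] = 71  (first piece 3, then best[11]=55)
One optimal cutting: 5 + 3 + 3 + 3 → $71.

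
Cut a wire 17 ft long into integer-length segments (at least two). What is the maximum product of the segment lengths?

Let f[k] be the best product for length k (with at least one cut). For each first piece i, the rest contributes max(k−i, f[k−i]).
f[2] = 1×max(1,0) = 1×1 = 1
f[3] = 1×max(2,1) = 1×2 = 2
f[4] = 2×max(2,1) = 2×2 = 4
f[5] = 2×max(3,2) = 2×3 = 6
f[6] = 3×max(3,2) = 3×3 = 9
f[7] = 2×max(5,6) = 2×6 = 12
f[8] = 2×max(6,9) = 2×9 = 18
f[9] = 3×max(6,9) = 3×9 = 27
f[10] = 2×max(8,18) = 2×18 = 36
f[11] = 2×max(9,27) = 2×27 = 54
f[12] = 3×max(9,27) = 3×27 = 81
f[13] = 2×max(11,54) = 2×54 = 108
f[14] = 2×max(12,81) = 2×81 = 162
f[15] = 3×max(12,81) = 3×81 = 243
f[16] = 2×max(14,162) = 2×162 = 324
f[17] = 2×max(15,243) = 2×243 = 486
One optimal split: 3 + 3 + 3 + 3 + 3 + 2; product 3×3×3×3×3×2 = 486.

486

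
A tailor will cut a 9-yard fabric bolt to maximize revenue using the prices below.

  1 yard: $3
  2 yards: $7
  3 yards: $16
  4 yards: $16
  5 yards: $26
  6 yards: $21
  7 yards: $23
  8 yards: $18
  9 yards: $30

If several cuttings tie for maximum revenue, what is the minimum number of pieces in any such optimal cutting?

3

Let r[k] be the best obtainable value from length k. For each k, try every first piece i and keep the best of price[i] + r[k−i].
r[1] = 3
r[2] = max(3+3, 7+0) = 7
r[3] = max(3+7, 7+3, 16+0) = 16
r[4] = max(3+16, 7+7, 16+3, 16+0) = 19
r[5] = max(3+19, 7+16, 16+7, 16+3, 26+0) = 26
r[6] = max(3+26, 7+19, 16+16, 16+7, 26+3, 21+0) = 32
r[7] = max(3+32, 7+26, 16+19, …, 21+3, 23+0) = 35
r[8] = max(3+35, 7+32, 16+26, …, 23+3, 18+0) = 42
r[9] = max(3+42, 7+35, 16+32, …, 18+3, 30+0) = 48
Maximum revenue is $48.
Now minimize piece count subject to staying optimal: for each k, pieces[k] = 1 + min over i with p[i]+r[k−i]=r[k] of pieces[k−i].
pieces[6] = 2
pieces[7] = 3
pieces[8] = 2
pieces[9] = 3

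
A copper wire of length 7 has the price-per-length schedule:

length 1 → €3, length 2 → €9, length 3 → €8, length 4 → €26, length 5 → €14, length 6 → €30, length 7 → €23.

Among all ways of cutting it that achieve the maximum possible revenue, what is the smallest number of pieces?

Consider every possible first cut. r[k] is the best of p[i]+r[k−i] over all sellable i≤k.
r[1] = 3
r[2] = 9
r[3] = 12  (first piece 1, then r[2]=9)
r[4] = 26
r[5] = 29  (first piece 1, then r[4]=26)
r[6] = 35  (first piece 2, then r[4]=26)
r[7] = 38  (first piece 1, then r[6]=35)
Maximum revenue is €38.
Now minimize piece count subject to staying optimal: for each k, pieces[k] = 1 + min over i with p[i]+r[k−i]=r[k] of pieces[k−i].
pieces[4] = 1
pieces[5] = 2
pieces[6] = 2
pieces[7] = 3

3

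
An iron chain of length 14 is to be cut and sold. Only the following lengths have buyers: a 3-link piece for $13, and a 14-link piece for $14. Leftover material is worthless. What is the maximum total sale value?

52

Let best[k] be the best obtainable value from length k. For each k, try every first piece i and keep the best of price[i] + best[k−i].
best[1] = 0
best[2] = 0
best[3] = 13
best[4] = 13
best[5] = 13
best[6] = 26  (first piece 3, then best[3]=13)
best[7] = 26
best[8] = 26
best[9] = 39  (first piece 3, then best[6]=26)
best[10] = 39
best[11] = 39
best[12] = 52  (first piece 3, then best[9]=39)
best[13] = 52
best[14] = 52
One optimal cutting: pieces 3 + 3 + 3 + 3 with 2 links of scrap → $52.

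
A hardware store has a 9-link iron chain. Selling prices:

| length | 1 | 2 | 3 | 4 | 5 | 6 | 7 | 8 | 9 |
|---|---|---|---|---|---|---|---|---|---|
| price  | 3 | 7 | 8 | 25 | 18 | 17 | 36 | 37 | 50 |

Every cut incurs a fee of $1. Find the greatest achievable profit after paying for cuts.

Let r[k] be the best obtainable value from length k. For each k, try every first piece i and keep the best of price[i] + r[k−i] minus the 1 cut fee when i<k.
r[1] = 3
r[2] = 7
r[3] = 9  (first piece 1, then r[2]=7)
r[4] = 25
r[5] = 27  (first piece 1, then r[4]=25)
r[6] = 31  (first piece 2, then r[4]=25)
r[7] = 36
r[8] = 49  (first piece 4, then r[4]=25)
r[9] = 51  (first piece 1, then r[8]=49)
One optimal plan: pieces 4 + 4 + 1 (2 cuts) → $53 − $2 = $51.

51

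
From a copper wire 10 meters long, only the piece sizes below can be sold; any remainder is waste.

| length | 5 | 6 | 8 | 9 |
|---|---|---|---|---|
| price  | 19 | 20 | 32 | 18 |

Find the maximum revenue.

38

Let best[k] be the best obtainable value from length k. For each k, try every first piece i and keep the best of price[i] + best[k−i].
best[1] = 0
best[2] = 0
best[3] = 0
best[4] = 0
best[5] = 19
best[6] = 20
best[7] = 20
best[8] = 32
best[9] = 32
best[10] = 38  (first piece 5, then best[5]=19)
One optimal cutting: 5 + 5 → €38.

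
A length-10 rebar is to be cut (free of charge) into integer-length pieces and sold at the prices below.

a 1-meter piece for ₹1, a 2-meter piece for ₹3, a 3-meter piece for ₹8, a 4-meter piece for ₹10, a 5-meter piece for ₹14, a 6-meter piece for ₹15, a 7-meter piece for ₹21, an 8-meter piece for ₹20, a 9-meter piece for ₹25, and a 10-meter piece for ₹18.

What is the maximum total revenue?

29

Build v[k] bottom-up: v[k] = max over allowed piece i of (p[i] + v[k−i]).
v[1] = 1
v[2] = 3
v[3] = 8
v[4] = 10
v[5] = 14
v[6] = 16  (first piece 3, then v[3]=8)
v[7] = 21
v[8] = 22  (first piece 1, then v[7]=21)
v[9] = 25
v[10] = 29  (first piece 3, then v[7]=21)
One optimal cutting: 7 + 3 → ₹21 + ₹8 = ₹29.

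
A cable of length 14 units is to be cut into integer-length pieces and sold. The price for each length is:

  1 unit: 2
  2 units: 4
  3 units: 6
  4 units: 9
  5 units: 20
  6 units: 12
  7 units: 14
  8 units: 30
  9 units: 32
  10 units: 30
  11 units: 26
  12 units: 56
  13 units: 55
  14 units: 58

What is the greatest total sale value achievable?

60

Let v[k] be the best obtainable value from length k. For each k, try every first piece i and keep the best of price[i] + v[k−i].
v[1] = 2
v[2] = max(2+2, 4+0) = 4
v[3] = max(2+4, 4+2, 6+0) = 6
v[4] = max(2+6, 4+4, 6+2, 9+0) = 9
v[5] = max(2+9, 4+6, 6+4, 9+2, 20+0) = 20
v[6] = max(2+20, 4+9, 6+6, 9+4, 20+2, 12+0) = 22
v[7] = max(2+22, 4+20, 6+9, …, 12+2, 14+0) = 24
v[8] = max(2+24, 4+22, 6+20, …, 14+2, 30+0) = 30
v[9] = max(2+30, 4+24, 6+22, …, 30+2, 32+0) = 32
v[10] = max(2+32, 4+30, 6+24, …, 32+2, 30+0) = 40
v[11] = max(2+40, 4+32, 6+30, …, 30+2, 26+0) = 42
v[12] = max(2+42, 4+40, 6+32, …, 26+2, 56+0) = 56
v[13] = max(2+56, 4+42, 6+40, …, 56+2, 55+0) = 58
v[14] = max(2+58, 4+56, 6+42, …, 55+2, 58+0) = 60
One optimal cutting: 12 + 1 + 1 → 56 + 2 + 2 = 60.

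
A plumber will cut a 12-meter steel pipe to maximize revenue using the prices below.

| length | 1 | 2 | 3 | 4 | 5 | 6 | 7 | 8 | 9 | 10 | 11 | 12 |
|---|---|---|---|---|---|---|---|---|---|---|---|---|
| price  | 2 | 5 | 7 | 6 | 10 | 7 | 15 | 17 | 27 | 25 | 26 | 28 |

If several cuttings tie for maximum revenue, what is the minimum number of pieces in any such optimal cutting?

Let r[k] be the best obtainable value from length k. For each k, try every first piece i and keep the best of price[i] + r[k−i].
r[1] = 2
r[2] = max(2+2, 5+0) = 5
r[3] = max(2+5, 5+2, 7+0) = 7
r[4] = max(2+7, 5+5, 7+2, 6+0) = 10
r[5] = max(2+10, 5+7, 7+5, 6+2, 10+0) = 12
r[6] = max(2+12, 5+10, 7+7, 6+5, 10+2, 7+0) = 15
r[7] = max(2+15, 5+12, 7+10, …, 7+2, 15+0) = 17
r[8] = max(2+17, 5+15, 7+12, …, 15+2, 17+0) = 20
r[9] = max(2+20, 5+17, 7+15, …, 17+2, 27+0) = 27
r[10] = max(2+27, 5+20, 7+17, …, 27+2, 25+0) = 29
r[11] = max(2+29, 5+27, 7+20, …, 25+2, 26+0) = 32
r[12] = max(2+32, 5+29, 7+27, …, 26+2, 28+0) = 34
Maximum revenue is $34.
Now minimize piece count subject to staying optimal: for each k, pieces[k] = 1 + min over i with p[i]+r[k−i]=r[k] of pieces[k−i].
pieces[9] = 1
pieces[10] = 2
pieces[11] = 2
pieces[12] = 2

2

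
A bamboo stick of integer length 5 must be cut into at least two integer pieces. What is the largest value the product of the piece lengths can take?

Fill g[k] for k=2..5: at each k try every first piece i and multiply by the better of (k−i) uncut or g[k−i].
g[2] = 1·max(1,0) = 1·1 = 1
g[3] = 1·max(2,1) = 1·2 = 2
g[4] = 2·max(2,1) = 2·2 = 4
g[5] = 2·max(3,2) = 2·3 = 6
One optimal split: 3 + 2; product 3·2 = 6.

6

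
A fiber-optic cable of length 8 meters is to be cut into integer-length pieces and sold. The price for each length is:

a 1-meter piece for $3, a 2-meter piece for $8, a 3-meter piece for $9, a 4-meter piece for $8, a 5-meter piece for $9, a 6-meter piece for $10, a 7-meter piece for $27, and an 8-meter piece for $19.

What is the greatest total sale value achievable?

Let r[k] be the best obtainable value from length k. For each k, try every first piece i and keep the best of price[i] + r[k−i].
r[1] = 3
r[2] = 8
r[3] = 11  (first piece 1, then r[2]=8)
r[4] = 16  (first piece 2, then r[2]=8)
r[5] = 19  (first piece 1, then r[4]=16)
r[6] = 24  (first piece 2, then r[4]=16)
r[7] = 27  (first piece 1, then r[6]=24)
r[8] = 32  (first piece 2, then r[6]=24)
One optimal cutting: 2 + 2 + 2 + 2 → $8 + $8 + $8 + $8 = $32.

32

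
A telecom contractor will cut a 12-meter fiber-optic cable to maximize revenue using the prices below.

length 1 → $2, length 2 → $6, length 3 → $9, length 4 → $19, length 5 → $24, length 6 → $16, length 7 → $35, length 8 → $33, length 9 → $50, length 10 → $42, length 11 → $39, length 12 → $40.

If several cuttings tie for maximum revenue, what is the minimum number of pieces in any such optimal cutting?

2

Consider every possible first cut. r[k] is the best of p[i]+r[k−i] over all sellable i≤k.
r[1] = 2
r[2] = 6
r[3] = 9
r[4] = 19
r[5] = 24
r[6] = 26  (first piece 1, then r[5]=24)
r[7] = 35
r[8] = 38  (first piece 4, then r[4]=19)
r[9] = 50
r[10] = 52  (first piece 1, then r[9]=50)
r[11] = 56  (first piece 2, then r[9]=50)
r[12] = 59  (first piece 3, then r[9]=50)
Maximum revenue is $59.
Now minimize piece count subject to staying optimal: for each k, pieces[k] = 1 + min over i with p[i]+r[k−i]=r[k] of pieces[k−i].
pieces[9] = 1
pieces[10] = 2
pieces[11] = 2
pieces[12] = 2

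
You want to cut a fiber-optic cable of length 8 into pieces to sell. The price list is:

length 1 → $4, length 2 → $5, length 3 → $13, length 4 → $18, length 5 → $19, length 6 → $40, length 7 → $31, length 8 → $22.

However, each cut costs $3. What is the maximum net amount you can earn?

Build v[k] bottom-up: v[k] = max over allowed piece i of (p[i] + v[k−i]) − 3 per cut.
v[1] = 4
v[2] = max(4+4-3, 5+0) = 5
v[3] = max(4+5-3, 5+4-3, 13+0) = 13
v[4] = max(4+13-3, 5+5-3, 13+4-3, 18+0) = 18
v[5] = max(4+18-3, 5+13-3, 13+5-3, 18+4-3, 19+0) = 19
v[6] = max(4+19-3, 5+18-3, 13+13-3, 18+5-3, 19+4-3, 40+0) = 40
v[7] = max(4+40-3, 5+19-3, 13+18-3, …, 40+4-3, 31+0) = 41
v[8] = max(4+41-3, 5+40-3, 13+19-3, …, 31+4-3, 22+0) = 42
One optimal plan: pieces 6 + 1 + 1 (2 cuts) → $48 − $6 = $42.

42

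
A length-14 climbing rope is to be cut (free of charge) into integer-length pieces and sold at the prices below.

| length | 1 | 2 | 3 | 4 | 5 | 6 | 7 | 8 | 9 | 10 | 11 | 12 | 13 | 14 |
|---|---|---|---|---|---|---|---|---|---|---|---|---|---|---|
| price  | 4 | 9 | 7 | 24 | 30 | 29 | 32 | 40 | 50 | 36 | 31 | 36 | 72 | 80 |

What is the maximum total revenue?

84

Let R[k] be the best obtainable value from length k. For each k, try every first piece i and keep the best of price[i] + R[k−i].
R[1] = 4
R[2] = max(4+4, 9+0) = 9
R[3] = max(4+9, 9+4, 7+0) = 13
R[4] = max(4+13, 9+9, 7+4, 24+0) = 24
R[5] = max(4+24, 9+13, 7+9, 24+4, 30+0) = 30
R[6] = max(4+30, 9+24, 7+13, 24+9, 30+4, 29+0) = 34
R[7] = max(4+34, 9+30, 7+24, …, 29+4, 32+0) = 39
R[8] = max(4+39, 9+34, 7+30, …, 32+4, 40+0) = 48
R[9] = max(4+48, 9+39, 7+34, …, 40+4, 50+0) = 54
R[10] = max(4+54, 9+48, 7+39, …, 50+4, 36+0) = 60
R[11] = max(4+60, 9+54, 7+48, …, 36+4, 31+0) = 64
R[12] = max(4+64, 9+60, 7+54, …, 31+4, 36+0) = 72
R[13] = max(4+72, 9+64, 7+60, …, 36+4, 72+0) = 78
R[14] = max(4+78, 9+72, 7+64, …, 72+4, 80+0) = 84
One optimal cutting: 5 + 5 + 4 → €30 + €30 + €24 = €84.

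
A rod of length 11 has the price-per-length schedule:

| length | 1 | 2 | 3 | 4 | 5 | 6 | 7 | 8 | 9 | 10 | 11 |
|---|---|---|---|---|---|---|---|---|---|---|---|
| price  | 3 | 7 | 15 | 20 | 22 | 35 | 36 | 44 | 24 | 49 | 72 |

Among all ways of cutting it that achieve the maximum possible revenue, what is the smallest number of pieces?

Let r[k] be the best obtainable value from length k. For each k, try every first piece i and keep the best of price[i] + r[k−i].
r[1] = 3
r[2] = max(3+3, 7+0) = 7
r[3] = max(3+7, 7+3, 15+0) = 15
r[4] = max(3+15, 7+7, 15+3, 20+0) = 20
r[5] = max(3+20, 7+15, 15+7, 20+3, 22+0) = 23
r[6] = max(3+23, 7+20, 15+15, 20+7, 22+3, 35+0) = 35
r[7] = max(3+35, 7+23, 15+20, …, 35+3, 36+0) = 38
r[8] = max(3+38, 7+35, 15+23, …, 36+3, 44+0) = 44
r[9] = max(3+44, 7+38, 15+35, …, 44+3, 24+0) = 50
r[10] = max(3+50, 7+44, 15+38, …, 24+3, 49+0) = 55
r[11] = max(3+55, 7+50, 15+44, …, 49+3, 72+0) = 72
Maximum revenue is $72.
Now minimize piece count subject to staying optimal: for each k, pieces[k] = 1 + min over i with p[i]+r[k−i]=r[k] of pieces[k−i].
pieces[8] = 1
pieces[9] = 2
pieces[10] = 2
pieces[11] = 1

1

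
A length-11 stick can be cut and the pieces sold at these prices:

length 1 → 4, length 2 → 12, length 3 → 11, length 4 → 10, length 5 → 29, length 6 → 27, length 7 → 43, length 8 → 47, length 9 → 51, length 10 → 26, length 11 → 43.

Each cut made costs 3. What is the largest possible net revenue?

61

Consider every possible first cut. r[k] is the best of p[i]+r[k−i] over all sellable i≤k, charging 3 whenever i<k.
r[1] = 4
r[2] = max(4+4-3, 12+0) = 12
r[3] = max(4+12-3, 12+4-3, 11+0) = 13
r[4] = max(4+13-3, 12+12-3, 11+4-3, 10+0) = 21
r[5] = max(4+21-3, 12+13-3, 11+12-3, 10+4-3, 29+0) = 29
r[6] = max(4+29-3, 12+21-3, 11+13-3, 10+12-3, 29+4-3, 27+0) = 30
r[7] = max(4+30-3, 12+29-3, 11+21-3, …, 27+4-3, 43+0) = 43
r[8] = max(4+43-3, 12+30-3, 11+29-3, …, 43+4-3, 47+0) = 47
r[9] = max(4+47-3, 12+43-3, 11+30-3, …, 47+4-3, 51+0) = 52
r[10] = max(4+52-3, 12+47-3, 11+43-3, …, 51+4-3, 26+0) = 56
r[11] = max(4+56-3, 12+52-3, 11+47-3, …, 26+4-3, 43+0) = 61
One optimal plan: pieces 7 + 2 + 2 (2 cuts) → 67 − 6 = 61.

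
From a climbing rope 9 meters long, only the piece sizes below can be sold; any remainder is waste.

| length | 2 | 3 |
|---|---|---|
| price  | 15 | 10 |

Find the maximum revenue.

60

Build best[k] bottom-up: best[k] = max over allowed piece i of (p[i] + best[k−i]).
best[1] = 0
best[2] = 15
best[3] = 15
best[4] = 30  (first piece 2, then best[2]=15)
best[5] = 30
best[6] = 45  (first piece 2, then best[4]=30)
best[7] = 45
best[8] = 60  (first piece 2, then best[6]=45)
best[9] = 60
One optimal cutting: pieces 2 + 2 + 2 + 2 with 1 meter of scrap → €60.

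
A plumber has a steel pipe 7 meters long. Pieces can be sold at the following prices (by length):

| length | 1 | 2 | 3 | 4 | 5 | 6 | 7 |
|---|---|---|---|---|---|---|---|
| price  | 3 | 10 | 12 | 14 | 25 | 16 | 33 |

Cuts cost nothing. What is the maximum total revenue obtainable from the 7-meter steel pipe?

35

Consider every possible first cut. R[k] is the best of p[i]+R[k−i] over all sellable i≤k.
R[1] = 3
R[2] = max(3+3, 10+0) = 10
R[3] = max(3+10, 10+3, 12+0) = 13
R[4] = max(3+13, 10+10, 12+3, 14+0) = 20
R[5] = max(3+20, 10+13, 12+10, 14+3, 25+0) = 25
R[6] = max(3+25, 10+20, 12+13, 14+10, 25+3, 16+0) = 30
R[7] = max(3+30, 10+25, 12+20, …, 16+3, 33+0) = 35
One optimal cutting: 5 + 2 → $25 + $10 = $35.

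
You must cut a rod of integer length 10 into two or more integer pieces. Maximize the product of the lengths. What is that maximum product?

Fill P[k] for k=2..10: at each k try every first piece i and multiply by the better of (k−i) uncut or P[k−i].
P[2] = 1*max(1,0) = 1*1 = 1
P[3] = max(1*2, 2*1) = 2
P[4] = max(1*3, 2*2, 3*1) = 4
P[5] = max(1*4, 2*3, 3*2, 4*1) = 6
P[6] = max(1*6, 2*4, 3*3, 4*2, 5*1) = 9
P[7] = max(1*9, 2*6, 3*4, 4*3, 5*2, 6*1) = 12
P[8] = max(1*12, 2*9, 3*6, …, 6*2, 7*1) = 18
P[9] = max(1*18, 2*12, 3*9, …, 7*2, 8*1) = 27
P[10] = max(1*27, 2*18, 3*12, …, 8*2, 9*1) = 36
One optimal split: 3 + 3 + 2 + 2; product 3*3*2*2 = 36.

36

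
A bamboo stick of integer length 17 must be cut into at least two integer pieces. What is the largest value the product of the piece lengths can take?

Fill m[k] for k=2..17: at each k try every first piece i and multiply by the better of (k−i) uncut or m[k−i].
m[2] = 1·max(1,0) = 1·1 = 1
m[3] = 1·max(2,1) = 1·2 = 2
m[4] = 2·max(2,1) = 2·2 = 4
m[5] = 2·max(3,2) = 2·3 = 6
m[6] = 3·max(3,2) = 3·3 = 9
m[7] = 2·max(5,6) = 2·6 = 12
m[8] = 2·max(6,9) = 2·9 = 18
m[9] = 3·max(6,9) = 3·9 = 27
m[10] = 2·max(8,18) = 2·18 = 36
m[11] = 2·max(9,27) = 2·27 = 54
m[12] = 3·max(9,27) = 3·27 = 81
m[13] = 2·max(11,54) = 2·54 = 108
m[14] = 2·max(12,81) = 2·81 = 162
m[15] = 3·max(12,81) = 3·81 = 243
m[16] = 2·max(14,162) = 2·162 = 324
m[17] = 2·max(15,243) = 2·243 = 486
One optimal split: 3 + 3 + 3 + 3 + 3 + 2; product 3·3·3·3·3·2 = 486.

486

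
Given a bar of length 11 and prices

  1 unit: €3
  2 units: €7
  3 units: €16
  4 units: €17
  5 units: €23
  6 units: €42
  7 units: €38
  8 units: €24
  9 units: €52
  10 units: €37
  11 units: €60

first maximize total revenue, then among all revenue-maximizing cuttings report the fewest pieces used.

2

Consider every possible first cut. r[k] is the best of p[i]+r[k−i] over all sellable i≤k.
r[1] = 3
r[2] = 7
r[3] = 16
r[4] = 19  (first piece 1, then r[3]=16)
r[5] = 23  (first piece 2, then r[3]=16)
r[6] = 42
r[7] = 45  (first piece 1, then r[6]=42)
r[8] = 49  (first piece 2, then r[6]=42)
r[9] = 58  (first piece 3, then r[6]=42)
r[10] = 61  (first piece 1, then r[9]=58)
r[11] = 65  (first piece 2, then r[9]=58)
Maximum revenue is €65.
Now minimize piece count subject to staying optimal: for each k, pieces[k] = 1 + min over i with p[i]+r[k−i]=r[k] of pieces[k−i].
pieces[8] = 2
pieces[9] = 2
pieces[10] = 3
pieces[11] = 2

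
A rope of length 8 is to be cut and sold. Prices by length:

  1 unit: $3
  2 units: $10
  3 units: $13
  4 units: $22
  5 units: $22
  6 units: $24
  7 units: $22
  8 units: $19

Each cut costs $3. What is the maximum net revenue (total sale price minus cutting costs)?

Consider every possible first cut. net[k] is the best of p[i]+net[k−i] over all sellable i≤k, charging 3 whenever i<k.
net[1] = 3
net[2] = max(3+3-3, 10+0) = 10
net[3] = max(3+10-3, 10+3-3, 13+0) = 13
net[4] = max(3+13-3, 10+10-3, 13+3-3, 22+0) = 22
net[5] = max(3+22-3, 10+13-3, 13+10-3, 22+3-3, 22+0) = 22
net[6] = max(3+22-3, 10+22-3, 13+13-3, 22+10-3, 22+3-3, 24+0) = 29
net[7] = max(3+29-3, 10+22-3, 13+22-3, …, 24+3-3, 22+0) = 32
net[8] = max(3+32-3, 10+29-3, 13+22-3, …, 22+3-3, 19+0) = 41
One optimal plan: pieces 4 + 4 (1 cut) → $44 − $3 = $41.

41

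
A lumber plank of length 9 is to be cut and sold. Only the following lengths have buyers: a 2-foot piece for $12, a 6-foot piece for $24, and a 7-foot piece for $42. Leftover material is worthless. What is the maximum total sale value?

Let f[k] be the best obtainable value from length k. For each k, try every first piece i and keep the best of price[i] + f[k−i].
f[1] = 0
f[2] = 12
f[3] = 12
f[4] = 24  (first piece 2, then f[2]=12)
f[5] = 24
f[6] = 36  (first piece 2, then f[4]=24)
f[7] = 42
f[8] = 48  (first piece 2, then f[6]=36)
f[9] = 54  (first piece 2, then f[7]=42)
One optimal cutting: 7 + 2 → $54.

54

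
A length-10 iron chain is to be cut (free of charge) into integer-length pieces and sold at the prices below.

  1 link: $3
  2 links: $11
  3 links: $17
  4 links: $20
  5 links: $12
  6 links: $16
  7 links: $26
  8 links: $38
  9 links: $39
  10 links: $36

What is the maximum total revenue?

Consider every possible first cut. R[k] is the best of p[i]+R[k−i] over all sellable i≤k.
R[1] = 3
R[2] = 11
R[3] = 17
R[4] = 22  (first piece 2, then R[2]=11)
R[5] = 28  (first piece 2, then R[3]=17)
R[6] = 34  (first piece 3, then R[3]=17)
R[7] = 39  (first piece 2, then R[5]=28)
R[8] = 45  (first piece 2, then R[6]=34)
R[9] = 51  (first piece 3, then R[6]=34)
R[10] = 56  (first piece 2, then R[8]=45)
One optimal cutting: 3 + 3 + 2 + 2 → $17 + $17 + $11 + $11 = $56.

56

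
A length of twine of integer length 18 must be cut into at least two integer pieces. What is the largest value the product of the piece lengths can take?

Define prod[k] = max over 1≤i<k of i · max(k−i, prod[k−i]); the inner max lets the remainder stay uncut if that's better.
prod[2] = 1×max(1,0) = 1×1 = 1
prod[3] = 1×max(2,1) = 1×2 = 2
prod[4] = 2×max(2,1) = 2×2 = 4
prod[5] = 2×max(3,2) = 2×3 = 6
prod[6] = 3×max(3,2) = 3×3 = 9
prod[7] = 2×max(5,6) = 2×6 = 12
prod[8] = 2×max(6,9) = 2×9 = 18
prod[9] = 3×max(6,9) = 3×9 = 27
prod[10] = 2×max(8,18) = 2×18 = 36
prod[11] = 2×max(9,27) = 2×27 = 54
prod[12] = 3×max(9,27) = 3×27 = 81
prod[13] = 2×max(11,54) = 2×54 = 108
prod[14] = 2×max(12,81) = 2×81 = 162
prod[15] = 3×max(12,81) = 3×81 = 243
prod[16] = 2×max(14,162) = 2×162 = 324
prod[17] = 2×max(15,243) = 2×243 = 486
prod[18] = 3×max(15,243) = 3×243 = 729
One optimal split: 3 + 3 + 3 + 3 + 3 + 3; product 3×3×3×3×3×3 = 729.

729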